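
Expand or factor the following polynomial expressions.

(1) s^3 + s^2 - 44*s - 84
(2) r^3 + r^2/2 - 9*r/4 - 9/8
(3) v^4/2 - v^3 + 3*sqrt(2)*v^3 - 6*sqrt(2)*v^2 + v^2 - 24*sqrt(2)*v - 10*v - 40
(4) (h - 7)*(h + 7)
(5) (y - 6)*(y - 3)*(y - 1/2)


(1) = (s - 7)*(s + 2)*(s + 6)
(2) = (r - 3/2)*(r + 1/2)*(r + 3/2)
(3) = (v/2 + 1)*(v - 4)*(v + sqrt(2))*(v + 5*sqrt(2))
(4) = h^2 - 49
(5) = y^3 - 19*y^2/2 + 45*y/2 - 9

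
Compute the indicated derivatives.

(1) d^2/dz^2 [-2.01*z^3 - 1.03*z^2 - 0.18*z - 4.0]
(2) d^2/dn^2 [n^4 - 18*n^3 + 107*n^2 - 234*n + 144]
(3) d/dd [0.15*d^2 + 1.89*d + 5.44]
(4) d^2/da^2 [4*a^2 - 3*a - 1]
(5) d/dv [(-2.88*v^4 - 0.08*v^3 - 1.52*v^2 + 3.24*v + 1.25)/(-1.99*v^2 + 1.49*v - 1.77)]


(1) = -12.06*z - 2.06
(2) = 12*n^2 - 108*n + 214
(3) = 0.3*d + 1.89
(4) = 8
(5) = (11.4624*v^5 - 12.7144*v^4 + 20.152*v^3 + 4.6076*v^2 + 10.3558*v - 7.5973)/(3.9601*v^4 - 5.9302*v^3 + 9.2647*v^2 - 5.2746*v + 3.1329)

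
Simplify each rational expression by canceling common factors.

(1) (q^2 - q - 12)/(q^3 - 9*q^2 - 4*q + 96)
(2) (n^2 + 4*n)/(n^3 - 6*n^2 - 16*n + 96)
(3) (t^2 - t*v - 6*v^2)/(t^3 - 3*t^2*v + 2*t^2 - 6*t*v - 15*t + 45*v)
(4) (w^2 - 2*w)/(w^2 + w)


(1) = 1/(q - 8)
(2) = n/(n^2 - 10*n + 24)
(3) = (t + 2*v)/(t^2 + 2*t - 15)
(4) = (w - 2)/(w + 1)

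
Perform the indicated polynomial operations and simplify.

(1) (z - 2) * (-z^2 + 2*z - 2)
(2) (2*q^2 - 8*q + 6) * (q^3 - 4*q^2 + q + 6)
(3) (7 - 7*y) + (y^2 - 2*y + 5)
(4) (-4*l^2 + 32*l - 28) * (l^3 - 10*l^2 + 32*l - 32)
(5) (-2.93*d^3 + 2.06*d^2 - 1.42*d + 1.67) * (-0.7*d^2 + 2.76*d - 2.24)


(1) = -z^3 + 4*z^2 - 6*z + 4
(2) = 2*q^5 - 16*q^4 + 40*q^3 - 20*q^2 - 42*q + 36
(3) = y^2 - 9*y + 12
(4) = -4*l^5 + 72*l^4 - 476*l^3 + 1432*l^2 - 1920*l + 896
(5) = 2.051*d^5 - 9.5288*d^4 + 13.2428*d^3 - 9.7026*d^2 + 7.79*d - 3.7408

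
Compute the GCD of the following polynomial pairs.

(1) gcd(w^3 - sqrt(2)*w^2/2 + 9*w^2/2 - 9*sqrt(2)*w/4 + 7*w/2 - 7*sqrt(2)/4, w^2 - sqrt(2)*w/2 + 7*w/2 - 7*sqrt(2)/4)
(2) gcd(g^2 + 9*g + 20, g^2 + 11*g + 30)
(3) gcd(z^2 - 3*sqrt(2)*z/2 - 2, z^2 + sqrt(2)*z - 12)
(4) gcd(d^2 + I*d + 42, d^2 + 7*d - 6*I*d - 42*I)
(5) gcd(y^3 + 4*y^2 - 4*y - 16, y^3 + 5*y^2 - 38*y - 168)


(1) = w^2 + w*(7/2 - sqrt(2)/2) - 7*sqrt(2)/4
(2) = gcd((g + 4)*(g + 5), (g + 5)*(g + 6)) = g + 5
(3) = gcd((z - 2*sqrt(2))*(z + sqrt(2)/2), (z - 2*sqrt(2))*(z + 3*sqrt(2))) = z - 2*sqrt(2)
(4) = d - 6*I
(5) = gcd((y - 2)*(y + 2)*(y + 4), (y - 6)*(y + 4)*(y + 7)) = y + 4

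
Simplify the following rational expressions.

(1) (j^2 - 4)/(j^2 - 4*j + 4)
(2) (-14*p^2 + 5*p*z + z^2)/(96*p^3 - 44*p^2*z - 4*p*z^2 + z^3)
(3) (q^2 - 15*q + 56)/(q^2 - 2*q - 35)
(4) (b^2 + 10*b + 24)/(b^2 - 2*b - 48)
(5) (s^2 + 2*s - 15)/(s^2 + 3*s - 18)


(1) = (j + 2)/(j - 2)
(2) = (7*p + z)/(-48*p^2 - 2*p*z + z^2)
(3) = (q - 8)/(q + 5)
(4) = (b + 4)/(b - 8)
(5) = (s + 5)/(s + 6)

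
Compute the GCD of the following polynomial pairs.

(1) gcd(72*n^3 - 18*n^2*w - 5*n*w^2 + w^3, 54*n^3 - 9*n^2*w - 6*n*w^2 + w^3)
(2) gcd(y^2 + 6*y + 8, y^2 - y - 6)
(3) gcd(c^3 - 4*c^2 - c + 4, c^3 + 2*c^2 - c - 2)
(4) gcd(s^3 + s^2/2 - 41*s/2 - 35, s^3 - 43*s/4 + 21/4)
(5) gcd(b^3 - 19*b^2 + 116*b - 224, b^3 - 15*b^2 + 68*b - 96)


(1) = 18*n^2 - 9*n*w + w^2
(2) = gcd((y + 2)*(y + 4), (y - 3)*(y + 2)) = y + 2
(3) = c^2 - 1
(4) = gcd((s - 5)*(s + 2)*(s + 7/2), (s - 3)*(s - 1/2)*(s + 7/2)) = s + 7/2
(5) = gcd((b - 8)*(b - 7)*(b - 4), (b - 8)*(b - 4)*(b - 3)) = b^2 - 12*b + 32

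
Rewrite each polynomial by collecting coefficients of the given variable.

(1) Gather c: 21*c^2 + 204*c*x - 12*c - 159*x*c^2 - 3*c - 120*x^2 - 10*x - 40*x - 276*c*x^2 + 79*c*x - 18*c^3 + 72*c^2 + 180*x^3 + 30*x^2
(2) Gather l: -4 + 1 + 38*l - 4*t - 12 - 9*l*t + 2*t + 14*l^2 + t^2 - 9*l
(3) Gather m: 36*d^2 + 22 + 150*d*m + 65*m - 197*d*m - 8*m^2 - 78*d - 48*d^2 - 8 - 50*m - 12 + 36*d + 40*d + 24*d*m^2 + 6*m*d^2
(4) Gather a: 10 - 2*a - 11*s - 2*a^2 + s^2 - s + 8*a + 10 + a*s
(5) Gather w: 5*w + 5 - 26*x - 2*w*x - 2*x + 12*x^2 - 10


(1) = -18*c^3 + c^2*(93 - 159*x) + c*(-276*x^2 + 283*x - 15) + 180*x^3 - 90*x^2 - 50*x
(2) = 14*l^2 + l*(29 - 9*t) + t^2 - 2*t - 15
(3) = -12*d^2 - 2*d + m^2*(24*d - 8) + m*(6*d^2 - 47*d + 15) + 2
(4) = -2*a^2 + a*(s + 6) + s^2 - 12*s + 20
(5) = w*(5 - 2*x) + 12*x^2 - 28*x - 5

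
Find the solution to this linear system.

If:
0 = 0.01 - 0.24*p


Then:
p = 0.04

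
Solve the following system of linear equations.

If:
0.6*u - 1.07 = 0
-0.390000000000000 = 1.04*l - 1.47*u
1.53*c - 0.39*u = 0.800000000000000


Then:
c = 0.98
l = 2.15
u = 1.78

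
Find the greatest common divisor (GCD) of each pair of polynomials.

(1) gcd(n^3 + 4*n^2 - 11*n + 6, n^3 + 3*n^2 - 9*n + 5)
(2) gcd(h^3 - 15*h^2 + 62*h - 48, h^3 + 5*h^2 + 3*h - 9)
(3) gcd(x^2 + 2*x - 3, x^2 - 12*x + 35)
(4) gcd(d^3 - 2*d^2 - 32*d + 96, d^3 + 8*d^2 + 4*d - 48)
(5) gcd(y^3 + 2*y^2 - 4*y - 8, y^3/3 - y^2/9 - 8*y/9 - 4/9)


(1) = gcd((n - 1)^2*(n + 6), (n - 1)^2*(n + 5)) = n^2 - 2*n + 1
(2) = gcd((h - 8)*(h - 6)*(h - 1), (h - 1)*(h + 3)^2) = h - 1
(3) = 1
(4) = gcd((d - 4)^2*(d + 6), (d - 2)*(d + 4)*(d + 6)) = d + 6
(5) = y - 2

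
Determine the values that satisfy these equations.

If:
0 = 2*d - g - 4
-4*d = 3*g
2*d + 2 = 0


Then:
No Solution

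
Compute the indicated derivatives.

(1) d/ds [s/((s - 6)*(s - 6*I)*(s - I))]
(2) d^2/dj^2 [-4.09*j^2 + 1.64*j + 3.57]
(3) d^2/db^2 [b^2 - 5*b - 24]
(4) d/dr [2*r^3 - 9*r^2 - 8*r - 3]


(1) = (-s*(s - 6)*(s - 6*I) - s*(s - 6)*(s - I) - s*(s - 6*I)*(s - I) + (s - 6)*(s - 6*I)*(s - I))/((s - 6)^2*(s - 6*I)^2*(s - I)^2)
(2) = -8.18000000000000
(3) = 2
(4) = 6*r^2 - 18*r - 8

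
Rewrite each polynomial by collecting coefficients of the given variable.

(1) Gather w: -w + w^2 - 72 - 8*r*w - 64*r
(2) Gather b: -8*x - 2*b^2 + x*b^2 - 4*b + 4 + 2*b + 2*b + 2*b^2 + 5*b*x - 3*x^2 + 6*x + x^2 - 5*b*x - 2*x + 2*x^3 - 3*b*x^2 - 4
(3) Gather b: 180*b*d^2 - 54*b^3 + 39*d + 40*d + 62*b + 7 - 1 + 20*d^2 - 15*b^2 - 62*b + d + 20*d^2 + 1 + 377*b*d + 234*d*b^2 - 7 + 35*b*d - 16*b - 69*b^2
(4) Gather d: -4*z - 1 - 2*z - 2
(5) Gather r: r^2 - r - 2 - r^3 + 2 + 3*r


(1) = -64*r + w^2 + w*(-8*r - 1) - 72
(2) = b^2*x - 3*b*x^2 + 2*x^3 - 2*x^2 - 4*x
(3) = -54*b^3 + b^2*(234*d - 84) + b*(180*d^2 + 412*d - 16) + 40*d^2 + 80*d
(4) = -6*z - 3
(5) = -r^3 + r^2 + 2*r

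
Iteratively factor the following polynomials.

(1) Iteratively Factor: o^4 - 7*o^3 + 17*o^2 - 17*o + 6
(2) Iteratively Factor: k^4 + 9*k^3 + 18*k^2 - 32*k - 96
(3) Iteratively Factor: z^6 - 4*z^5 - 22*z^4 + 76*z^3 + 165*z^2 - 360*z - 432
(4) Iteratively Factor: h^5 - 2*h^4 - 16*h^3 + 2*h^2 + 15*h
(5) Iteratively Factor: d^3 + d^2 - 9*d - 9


(1) = (o - 1)*(o^3 - 6*o^2 + 11*o - 6) = (o - 3)*(o - 1)*(o^2 - 3*o + 2) = (o - 3)*(o - 1)^2*(o - 2)
(2) = (k - 2)*(k^3 + 11*k^2 + 40*k + 48) = (k - 2)*(k + 4)*(k^2 + 7*k + 12) = (k - 2)*(k + 4)^2*(k + 3)
(3) = (z - 4)*(z^5 - 22*z^3 - 12*z^2 + 117*z + 108) = (z - 4)*(z + 3)*(z^4 - 3*z^3 - 13*z^2 + 27*z + 36) = (z - 4)*(z + 3)^2*(z^3 - 6*z^2 + 5*z + 12) = (z - 4)*(z - 3)*(z + 3)^2*(z^2 - 3*z - 4) = (z - 4)*(z - 3)*(z + 1)*(z + 3)^2*(z - 4)
(4) = (h + 3)*(h^4 - 5*h^3 - h^2 + 5*h) = (h + 1)*(h + 3)*(h^3 - 6*h^2 + 5*h) = (h - 5)*(h + 1)*(h + 3)*(h^2 - h) = h*(h - 5)*(h + 1)*(h + 3)*(h - 1)
(5) = (d - 3)*(d^2 + 4*d + 3) = (d - 3)*(d + 1)*(d + 3)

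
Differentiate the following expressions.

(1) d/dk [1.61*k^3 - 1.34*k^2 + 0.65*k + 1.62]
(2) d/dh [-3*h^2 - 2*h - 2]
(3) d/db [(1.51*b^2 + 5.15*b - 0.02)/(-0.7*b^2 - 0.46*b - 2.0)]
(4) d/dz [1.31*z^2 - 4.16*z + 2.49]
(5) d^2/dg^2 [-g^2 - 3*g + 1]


(1) = 4.83*k^2 - 2.68*k + 0.65
(2) = -6*h - 2
(3) = (2.9104*b^2 - 6.068*b - 10.3092)/(0.49*b^4 + 0.644*b^3 + 3.0116*b^2 + 1.84*b + 4.0)
(4) = 2.62*z - 4.16
(5) = -2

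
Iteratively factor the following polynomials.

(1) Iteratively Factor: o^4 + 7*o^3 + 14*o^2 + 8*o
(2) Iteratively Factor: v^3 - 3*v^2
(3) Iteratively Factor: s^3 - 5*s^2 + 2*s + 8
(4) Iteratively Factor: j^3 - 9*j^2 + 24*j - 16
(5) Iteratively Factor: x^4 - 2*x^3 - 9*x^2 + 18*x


(1) = (o + 2)*(o^3 + 5*o^2 + 4*o) = (o + 2)*(o + 4)*(o^2 + o) = o*(o + 2)*(o + 4)*(o + 1)
(2) = (v)*(v^2 - 3*v) = v*(v - 3)*(v)
(3) = (s - 2)*(s^2 - 3*s - 4) = (s - 4)*(s - 2)*(s + 1)
(4) = (j - 1)*(j^2 - 8*j + 16) = (j - 4)*(j - 1)*(j - 4)
(5) = (x - 2)*(x^3 - 9*x) = (x - 2)*(x + 3)*(x^2 - 3*x) = x*(x - 2)*(x + 3)*(x - 3)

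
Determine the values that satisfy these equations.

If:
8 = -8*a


Then:
a = -1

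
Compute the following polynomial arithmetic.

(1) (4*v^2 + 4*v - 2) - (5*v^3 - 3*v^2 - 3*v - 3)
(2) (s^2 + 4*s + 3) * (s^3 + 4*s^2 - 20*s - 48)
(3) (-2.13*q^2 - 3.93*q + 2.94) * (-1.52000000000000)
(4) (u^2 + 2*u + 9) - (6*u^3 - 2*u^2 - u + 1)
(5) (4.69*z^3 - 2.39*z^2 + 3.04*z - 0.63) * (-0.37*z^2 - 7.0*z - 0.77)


(1) = -5*v^3 + 7*v^2 + 7*v + 1
(2) = s^5 + 8*s^4 - s^3 - 116*s^2 - 252*s - 144
(3) = 3.2376*q^2 + 5.9736*q - 4.4688
(4) = -6*u^3 + 3*u^2 + 3*u + 8
(5) = -1.7353*z^5 - 31.9457*z^4 + 11.9939*z^3 - 19.2066*z^2 + 2.0692*z + 0.4851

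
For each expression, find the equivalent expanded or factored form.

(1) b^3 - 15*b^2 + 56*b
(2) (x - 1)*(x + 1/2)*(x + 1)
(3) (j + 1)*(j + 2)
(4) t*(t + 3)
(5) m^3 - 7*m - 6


(1) = b*(b - 8)*(b - 7)
(2) = x^3 + x^2/2 - x - 1/2
(3) = j^2 + 3*j + 2
(4) = t^2 + 3*t
(5) = (m - 3)*(m + 1)*(m + 2)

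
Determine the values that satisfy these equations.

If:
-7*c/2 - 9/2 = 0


Then:
c = -9/7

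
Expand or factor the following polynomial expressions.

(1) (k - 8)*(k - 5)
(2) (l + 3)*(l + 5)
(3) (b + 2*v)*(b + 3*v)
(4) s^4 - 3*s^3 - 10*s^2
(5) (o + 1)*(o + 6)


(1) = k^2 - 13*k + 40
(2) = l^2 + 8*l + 15
(3) = b^2 + 5*b*v + 6*v^2
(4) = s^2*(s - 5)*(s + 2)
(5) = o^2 + 7*o + 6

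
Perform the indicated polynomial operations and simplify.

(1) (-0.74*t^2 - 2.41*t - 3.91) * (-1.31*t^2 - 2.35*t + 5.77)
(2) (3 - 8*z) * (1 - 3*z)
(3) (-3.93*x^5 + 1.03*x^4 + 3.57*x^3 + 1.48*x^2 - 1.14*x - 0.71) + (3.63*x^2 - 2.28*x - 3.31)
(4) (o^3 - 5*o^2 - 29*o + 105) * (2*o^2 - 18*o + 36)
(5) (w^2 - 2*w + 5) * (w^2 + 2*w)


(1) = 0.9694*t^4 + 4.8961*t^3 + 6.5158*t^2 - 4.7172*t - 22.5607
(2) = 24*z^2 - 17*z + 3
(3) = -3.93*x^5 + 1.03*x^4 + 3.57*x^3 + 5.11*x^2 - 3.42*x - 4.02
(4) = 2*o^5 - 28*o^4 + 68*o^3 + 552*o^2 - 2934*o + 3780
(5) = w^4 + w^2 + 10*w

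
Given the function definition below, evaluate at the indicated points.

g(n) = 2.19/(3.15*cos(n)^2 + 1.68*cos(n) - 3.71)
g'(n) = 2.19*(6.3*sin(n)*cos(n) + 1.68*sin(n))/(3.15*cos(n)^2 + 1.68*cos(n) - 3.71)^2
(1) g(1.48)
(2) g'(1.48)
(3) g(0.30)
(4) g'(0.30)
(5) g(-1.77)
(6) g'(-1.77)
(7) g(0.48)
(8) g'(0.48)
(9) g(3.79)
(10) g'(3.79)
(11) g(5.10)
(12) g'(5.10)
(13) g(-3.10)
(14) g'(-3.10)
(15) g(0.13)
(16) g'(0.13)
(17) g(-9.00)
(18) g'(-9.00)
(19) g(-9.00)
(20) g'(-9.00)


(1) = -0.62
(2) = 0.39
(3) = 2.84
(4) = 8.41
(5) = -0.56
(6) = -0.06
(7) = 8.47
(8) = 110.04
(9) = -0.72
(10) = 0.48
(11) = -0.83
(12) = -1.20
(13) = -0.98
(14) = 0.08
(15) = 2.08
(16) = 2.03
(17) = -0.83
(18) = 0.53
(19) = -0.83
(20) = 0.53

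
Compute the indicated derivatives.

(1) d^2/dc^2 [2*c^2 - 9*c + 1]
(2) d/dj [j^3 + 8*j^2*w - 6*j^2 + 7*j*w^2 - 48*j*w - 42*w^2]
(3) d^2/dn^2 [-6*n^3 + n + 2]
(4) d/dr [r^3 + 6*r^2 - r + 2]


(1) = 4
(2) = 3*j^2 + 16*j*w - 12*j + 7*w^2 - 48*w
(3) = -36*n
(4) = 3*r^2 + 12*r - 1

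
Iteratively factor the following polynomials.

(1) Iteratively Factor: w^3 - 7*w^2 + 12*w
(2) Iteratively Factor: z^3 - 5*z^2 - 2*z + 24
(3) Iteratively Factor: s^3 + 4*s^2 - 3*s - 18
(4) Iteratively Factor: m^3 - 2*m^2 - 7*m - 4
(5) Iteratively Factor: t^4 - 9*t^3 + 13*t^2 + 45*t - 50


(1) = (w - 3)*(w^2 - 4*w) = (w - 4)*(w - 3)*(w)
(2) = (z + 2)*(z^2 - 7*z + 12) = (z - 3)*(z + 2)*(z - 4)
(3) = (s + 3)*(s^2 + s - 6) = (s - 2)*(s + 3)*(s + 3)
(4) = (m - 4)*(m^2 + 2*m + 1) = (m - 4)*(m + 1)*(m + 1)
(5) = (t - 5)*(t^3 - 4*t^2 - 7*t + 10) = (t - 5)^2*(t^2 + t - 2) = (t - 5)^2*(t - 1)*(t + 2)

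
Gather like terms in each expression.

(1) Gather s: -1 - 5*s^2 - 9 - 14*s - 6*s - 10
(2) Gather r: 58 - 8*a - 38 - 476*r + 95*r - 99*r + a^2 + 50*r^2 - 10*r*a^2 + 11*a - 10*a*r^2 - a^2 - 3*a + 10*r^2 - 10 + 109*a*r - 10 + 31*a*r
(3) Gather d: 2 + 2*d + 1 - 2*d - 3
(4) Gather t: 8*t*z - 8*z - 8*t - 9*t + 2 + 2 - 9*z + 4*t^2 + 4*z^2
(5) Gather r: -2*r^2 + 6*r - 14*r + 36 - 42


(1) = -5*s^2 - 20*s - 20
(2) = r^2*(60 - 10*a) + r*(-10*a^2 + 140*a - 480)
(3) = 0
(4) = 4*t^2 + t*(8*z - 17) + 4*z^2 - 17*z + 4
(5) = -2*r^2 - 8*r - 6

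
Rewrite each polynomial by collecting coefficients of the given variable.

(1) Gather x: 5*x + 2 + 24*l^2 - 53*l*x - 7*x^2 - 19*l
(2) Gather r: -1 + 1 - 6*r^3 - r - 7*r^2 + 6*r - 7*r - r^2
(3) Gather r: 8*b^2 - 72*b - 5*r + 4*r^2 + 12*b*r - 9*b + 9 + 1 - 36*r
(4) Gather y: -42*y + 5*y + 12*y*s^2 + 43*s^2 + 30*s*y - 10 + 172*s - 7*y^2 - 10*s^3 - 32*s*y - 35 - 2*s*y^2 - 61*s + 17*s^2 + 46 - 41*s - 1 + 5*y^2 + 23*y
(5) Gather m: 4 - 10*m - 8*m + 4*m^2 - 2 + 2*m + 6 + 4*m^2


(1) = 24*l^2 - 19*l - 7*x^2 + x*(5 - 53*l) + 2
(2) = -6*r^3 - 8*r^2 - 2*r
(3) = 8*b^2 - 81*b + 4*r^2 + r*(12*b - 41) + 10
(4) = -10*s^3 + 60*s^2 + 70*s + y^2*(-2*s - 2) + y*(12*s^2 - 2*s - 14)
(5) = 8*m^2 - 16*m + 8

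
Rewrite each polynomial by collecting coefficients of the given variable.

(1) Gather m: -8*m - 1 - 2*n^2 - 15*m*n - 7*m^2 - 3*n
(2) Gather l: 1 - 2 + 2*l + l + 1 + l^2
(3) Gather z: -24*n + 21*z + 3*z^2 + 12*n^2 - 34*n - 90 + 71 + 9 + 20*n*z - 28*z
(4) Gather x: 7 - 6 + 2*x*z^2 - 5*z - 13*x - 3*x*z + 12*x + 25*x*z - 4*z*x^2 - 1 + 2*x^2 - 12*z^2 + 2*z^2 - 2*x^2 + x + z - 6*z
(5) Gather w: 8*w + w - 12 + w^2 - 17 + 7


(1) = -7*m^2 + m*(-15*n - 8) - 2*n^2 - 3*n - 1
(2) = l^2 + 3*l
(3) = 12*n^2 - 58*n + 3*z^2 + z*(20*n - 7) - 10
(4) = -4*x^2*z + x*(2*z^2 + 22*z) - 10*z^2 - 10*z
(5) = w^2 + 9*w - 22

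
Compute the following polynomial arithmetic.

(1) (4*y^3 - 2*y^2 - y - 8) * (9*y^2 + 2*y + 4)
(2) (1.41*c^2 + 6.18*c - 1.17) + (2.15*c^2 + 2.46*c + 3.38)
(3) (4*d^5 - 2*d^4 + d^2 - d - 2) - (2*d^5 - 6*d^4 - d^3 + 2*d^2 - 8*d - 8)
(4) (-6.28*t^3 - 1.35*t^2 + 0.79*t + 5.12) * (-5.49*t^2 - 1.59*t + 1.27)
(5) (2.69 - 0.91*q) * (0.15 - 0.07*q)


(1) = 36*y^5 - 10*y^4 + 3*y^3 - 82*y^2 - 20*y - 32
(2) = 3.56*c^2 + 8.64*c + 2.21
(3) = 2*d^5 + 4*d^4 + d^3 - d^2 + 7*d + 6
(4) = 34.4772*t^5 + 17.3967*t^4 - 10.1662*t^3 - 31.0794*t^2 - 7.1375*t + 6.5024
(5) = 0.0637*q^2 - 0.3248*q + 0.4035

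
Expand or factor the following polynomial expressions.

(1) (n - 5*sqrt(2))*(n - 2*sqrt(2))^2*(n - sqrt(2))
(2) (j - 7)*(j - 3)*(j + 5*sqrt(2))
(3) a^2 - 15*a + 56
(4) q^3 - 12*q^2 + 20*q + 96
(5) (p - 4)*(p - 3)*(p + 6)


(1) = n^4 - 10*sqrt(2)*n^3 + 66*n^2 - 88*sqrt(2)*n + 80
(2) = j^3 - 10*j^2 + 5*sqrt(2)*j^2 - 50*sqrt(2)*j + 21*j + 105*sqrt(2)
(3) = (a - 8)*(a - 7)
(4) = (q - 8)*(q - 6)*(q + 2)
(5) = p^3 - p^2 - 30*p + 72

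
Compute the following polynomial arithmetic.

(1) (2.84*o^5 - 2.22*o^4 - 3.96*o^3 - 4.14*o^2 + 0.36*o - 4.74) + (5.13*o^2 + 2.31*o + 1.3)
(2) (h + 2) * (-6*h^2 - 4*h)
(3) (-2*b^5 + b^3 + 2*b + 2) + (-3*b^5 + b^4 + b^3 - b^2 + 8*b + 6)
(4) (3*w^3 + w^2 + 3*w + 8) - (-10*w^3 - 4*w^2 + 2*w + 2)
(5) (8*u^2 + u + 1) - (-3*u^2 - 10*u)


(1) = 2.84*o^5 - 2.22*o^4 - 3.96*o^3 + 0.99*o^2 + 2.67*o - 3.44
(2) = -6*h^3 - 16*h^2 - 8*h
(3) = -5*b^5 + b^4 + 2*b^3 - b^2 + 10*b + 8
(4) = 13*w^3 + 5*w^2 + w + 6
(5) = 11*u^2 + 11*u + 1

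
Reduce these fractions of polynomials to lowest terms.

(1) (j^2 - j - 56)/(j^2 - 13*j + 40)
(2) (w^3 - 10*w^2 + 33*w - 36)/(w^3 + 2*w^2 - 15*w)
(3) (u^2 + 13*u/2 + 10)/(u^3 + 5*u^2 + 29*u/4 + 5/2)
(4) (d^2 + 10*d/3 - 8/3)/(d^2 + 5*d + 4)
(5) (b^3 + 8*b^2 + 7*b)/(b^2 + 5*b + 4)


(1) = (j + 7)/(j - 5)
(2) = (w^2 - 7*w + 12)/(w^2 + 5*w)
(3) = (2*u + 8)/(2*u^2 + 5*u + 2)
(4) = (3*d - 2)/(3*d + 3)
(5) = (b^2 + 7*b)/(b + 4)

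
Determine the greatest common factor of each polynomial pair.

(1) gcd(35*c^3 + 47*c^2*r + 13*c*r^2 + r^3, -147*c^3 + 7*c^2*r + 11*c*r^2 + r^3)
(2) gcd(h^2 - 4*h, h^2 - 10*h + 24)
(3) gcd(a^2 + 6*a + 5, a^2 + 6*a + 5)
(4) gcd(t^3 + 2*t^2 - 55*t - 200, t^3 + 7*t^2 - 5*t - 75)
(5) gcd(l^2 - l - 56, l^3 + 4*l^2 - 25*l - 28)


(1) = gcd((c + r)*(5*c + r)*(7*c + r), (-3*c + r)*(7*c + r)^2) = 7*c + r
(2) = h - 4
(3) = gcd((a + 1)*(a + 5), (a + 1)*(a + 5)) = a^2 + 6*a + 5
(4) = gcd((t - 8)*(t + 5)^2, (t - 3)*(t + 5)^2) = t^2 + 10*t + 25
(5) = gcd((l - 8)*(l + 7), (l - 4)*(l + 1)*(l + 7)) = l + 7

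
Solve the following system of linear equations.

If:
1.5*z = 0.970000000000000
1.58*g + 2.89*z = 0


Then:
g = -1.18
z = 0.65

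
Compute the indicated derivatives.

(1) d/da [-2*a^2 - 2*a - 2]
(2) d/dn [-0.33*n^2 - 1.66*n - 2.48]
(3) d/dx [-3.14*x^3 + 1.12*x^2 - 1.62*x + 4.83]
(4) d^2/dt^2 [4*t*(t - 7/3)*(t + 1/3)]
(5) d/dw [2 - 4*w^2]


(1) = -4*a - 2
(2) = -0.66*n - 1.66
(3) = -9.42*x^2 + 2.24*x - 1.62
(4) = 24*t - 16
(5) = -8*w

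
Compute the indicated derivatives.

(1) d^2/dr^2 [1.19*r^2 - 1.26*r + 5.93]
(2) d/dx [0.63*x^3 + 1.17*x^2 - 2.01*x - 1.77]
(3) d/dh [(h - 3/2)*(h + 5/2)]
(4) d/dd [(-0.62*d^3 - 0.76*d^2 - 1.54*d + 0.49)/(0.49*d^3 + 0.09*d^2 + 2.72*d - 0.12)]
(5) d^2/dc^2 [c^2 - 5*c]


(1) = 2.38000000000000
(2) = 1.89*x^2 + 2.34*x - 2.01
(3) = 2*h + 1
(4) = (0.3166*d^4 - 1.8636*d^3 - 2.4257*d^2 + 0.0942*d - 1.148)/(0.2401*d^6 + 0.0882*d^5 + 2.6737*d^4 + 0.372*d^3 + 7.3768*d^2 - 0.6528*d + 0.0144)
(5) = 2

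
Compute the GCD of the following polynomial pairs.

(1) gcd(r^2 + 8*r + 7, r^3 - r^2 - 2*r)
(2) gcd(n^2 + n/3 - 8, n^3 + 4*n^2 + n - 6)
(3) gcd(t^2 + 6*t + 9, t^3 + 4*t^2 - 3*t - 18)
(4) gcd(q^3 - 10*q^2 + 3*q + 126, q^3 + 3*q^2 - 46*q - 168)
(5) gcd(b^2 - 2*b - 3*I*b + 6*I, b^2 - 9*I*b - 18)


(1) = gcd((r + 1)*(r + 7), r*(r - 2)*(r + 1)) = r + 1
(2) = gcd((n - 8/3)*(n + 3), (n - 1)*(n + 2)*(n + 3)) = n + 3
(3) = gcd((t + 3)^2, (t - 2)*(t + 3)^2) = t^2 + 6*t + 9
(4) = gcd((q - 7)*(q - 6)*(q + 3), (q - 7)*(q + 4)*(q + 6)) = q - 7
(5) = gcd((b - 2)*(b - 3*I), (b - 6*I)*(b - 3*I)) = b - 3*I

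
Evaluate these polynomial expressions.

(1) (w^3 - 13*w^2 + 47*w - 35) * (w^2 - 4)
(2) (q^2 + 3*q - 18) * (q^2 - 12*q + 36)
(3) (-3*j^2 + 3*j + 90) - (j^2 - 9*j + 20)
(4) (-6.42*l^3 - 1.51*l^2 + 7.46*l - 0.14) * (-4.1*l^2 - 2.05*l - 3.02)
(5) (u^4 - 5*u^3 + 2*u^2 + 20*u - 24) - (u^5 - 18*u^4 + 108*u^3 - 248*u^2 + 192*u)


(1) = w^5 - 13*w^4 + 43*w^3 + 17*w^2 - 188*w + 140
(2) = q^4 - 9*q^3 - 18*q^2 + 324*q - 648
(3) = -4*j^2 + 12*j + 70
(4) = 26.322*l^5 + 19.352*l^4 - 8.1021*l^3 - 10.1588*l^2 - 22.2422*l + 0.4228
(5) = -u^5 + 19*u^4 - 113*u^3 + 250*u^2 - 172*u - 24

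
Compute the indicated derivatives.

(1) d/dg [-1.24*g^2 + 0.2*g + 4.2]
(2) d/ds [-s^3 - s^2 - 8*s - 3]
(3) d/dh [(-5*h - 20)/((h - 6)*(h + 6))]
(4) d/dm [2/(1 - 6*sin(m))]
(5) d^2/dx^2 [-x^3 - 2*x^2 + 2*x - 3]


(1) = 0.2 - 2.48*g
(2) = -3*s^2 - 2*s - 8
(3) = 5*(h^2 + 8*h + 36)/(h^4 - 72*h^2 + 1296)
(4) = 12*cos(m)/(6*sin(m) - 1)^2
(5) = -6*x - 4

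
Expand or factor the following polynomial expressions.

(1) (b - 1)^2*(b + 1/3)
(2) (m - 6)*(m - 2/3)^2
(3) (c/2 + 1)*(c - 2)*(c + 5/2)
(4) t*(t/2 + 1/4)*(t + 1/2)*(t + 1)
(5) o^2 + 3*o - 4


(1) = b^3 - 5*b^2/3 + b/3 + 1/3
(2) = m^3 - 22*m^2/3 + 76*m/9 - 8/3
(3) = c^3/2 + 5*c^2/4 - 2*c - 5
(4) = t^4/2 + t^3 + 5*t^2/8 + t/8
(5) = (o - 1)*(o + 4)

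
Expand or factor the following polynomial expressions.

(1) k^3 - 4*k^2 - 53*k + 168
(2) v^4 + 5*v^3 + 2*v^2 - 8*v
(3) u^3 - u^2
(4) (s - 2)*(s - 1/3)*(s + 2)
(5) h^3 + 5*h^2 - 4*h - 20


(1) = (k - 8)*(k - 3)*(k + 7)
(2) = v*(v - 1)*(v + 2)*(v + 4)
(3) = u^2*(u - 1)
(4) = s^3 - s^2/3 - 4*s + 4/3
(5) = (h - 2)*(h + 2)*(h + 5)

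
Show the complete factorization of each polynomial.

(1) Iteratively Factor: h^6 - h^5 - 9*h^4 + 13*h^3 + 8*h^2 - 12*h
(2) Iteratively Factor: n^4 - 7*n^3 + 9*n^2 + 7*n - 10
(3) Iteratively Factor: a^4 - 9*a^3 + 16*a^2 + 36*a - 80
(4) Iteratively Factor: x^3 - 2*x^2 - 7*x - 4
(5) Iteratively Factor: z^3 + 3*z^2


(1) = (h - 2)*(h^5 + h^4 - 7*h^3 - h^2 + 6*h) = h*(h - 2)*(h^4 + h^3 - 7*h^2 - h + 6) = h*(h - 2)*(h - 1)*(h^3 + 2*h^2 - 5*h - 6) = h*(h - 2)*(h - 1)*(h + 1)*(h^2 + h - 6) = h*(h - 2)^2*(h - 1)*(h + 1)*(h + 3)
(2) = (n + 1)*(n^3 - 8*n^2 + 17*n - 10) = (n - 1)*(n + 1)*(n^2 - 7*n + 10) = (n - 2)*(n - 1)*(n + 1)*(n - 5)
(3) = (a - 4)*(a^3 - 5*a^2 - 4*a + 20) = (a - 4)*(a - 2)*(a^2 - 3*a - 10) = (a - 5)*(a - 4)*(a - 2)*(a + 2)
(4) = (x + 1)*(x^2 - 3*x - 4) = (x - 4)*(x + 1)*(x + 1)
(5) = (z + 3)*(z^2) = z*(z + 3)*(z)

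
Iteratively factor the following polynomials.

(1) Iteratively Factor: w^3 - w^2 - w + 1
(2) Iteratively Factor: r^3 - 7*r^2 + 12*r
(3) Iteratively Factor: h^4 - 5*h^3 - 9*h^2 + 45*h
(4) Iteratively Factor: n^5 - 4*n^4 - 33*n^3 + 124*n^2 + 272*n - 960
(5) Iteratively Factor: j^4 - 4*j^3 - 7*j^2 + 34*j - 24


(1) = (w + 1)*(w^2 - 2*w + 1) = (w - 1)*(w + 1)*(w - 1)
(2) = (r - 3)*(r^2 - 4*r) = r*(r - 3)*(r - 4)
(3) = (h - 5)*(h^3 - 9*h) = (h - 5)*(h + 3)*(h^2 - 3*h) = h*(h - 5)*(h + 3)*(h - 3)
(4) = (n - 5)*(n^4 + n^3 - 28*n^2 - 16*n + 192) = (n - 5)*(n - 3)*(n^3 + 4*n^2 - 16*n - 64) = (n - 5)*(n - 3)*(n + 4)*(n^2 - 16) = (n - 5)*(n - 4)*(n - 3)*(n + 4)*(n + 4)
(5) = (j - 4)*(j^3 - 7*j + 6) = (j - 4)*(j + 3)*(j^2 - 3*j + 2) = (j - 4)*(j - 2)*(j + 3)*(j - 1)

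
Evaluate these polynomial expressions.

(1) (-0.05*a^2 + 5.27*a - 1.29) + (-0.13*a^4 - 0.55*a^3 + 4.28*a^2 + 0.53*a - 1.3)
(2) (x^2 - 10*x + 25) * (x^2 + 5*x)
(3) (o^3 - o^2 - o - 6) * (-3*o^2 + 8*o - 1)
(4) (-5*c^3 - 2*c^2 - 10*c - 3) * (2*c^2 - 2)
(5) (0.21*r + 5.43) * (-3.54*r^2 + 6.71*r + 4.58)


(1) = -0.13*a^4 - 0.55*a^3 + 4.23*a^2 + 5.8*a - 2.59
(2) = x^4 - 5*x^3 - 25*x^2 + 125*x
(3) = -3*o^5 + 11*o^4 - 6*o^3 + 11*o^2 - 47*o + 6
(4) = -10*c^5 - 4*c^4 - 10*c^3 - 2*c^2 + 20*c + 6
(5) = -0.7434*r^3 - 17.8131*r^2 + 37.3971*r + 24.8694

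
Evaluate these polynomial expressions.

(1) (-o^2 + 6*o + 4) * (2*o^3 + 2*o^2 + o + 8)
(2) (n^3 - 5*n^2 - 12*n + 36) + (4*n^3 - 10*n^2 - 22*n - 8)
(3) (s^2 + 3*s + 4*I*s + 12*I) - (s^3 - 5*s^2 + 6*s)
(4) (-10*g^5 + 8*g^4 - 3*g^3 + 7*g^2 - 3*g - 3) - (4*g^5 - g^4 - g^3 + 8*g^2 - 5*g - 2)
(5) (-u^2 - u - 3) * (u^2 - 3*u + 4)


(1) = -2*o^5 + 10*o^4 + 19*o^3 + 6*o^2 + 52*o + 32
(2) = 5*n^3 - 15*n^2 - 34*n + 28
(3) = -s^3 + 6*s^2 - 3*s + 4*I*s + 12*I
(4) = -14*g^5 + 9*g^4 - 2*g^3 - g^2 + 2*g - 1
(5) = -u^4 + 2*u^3 - 4*u^2 + 5*u - 12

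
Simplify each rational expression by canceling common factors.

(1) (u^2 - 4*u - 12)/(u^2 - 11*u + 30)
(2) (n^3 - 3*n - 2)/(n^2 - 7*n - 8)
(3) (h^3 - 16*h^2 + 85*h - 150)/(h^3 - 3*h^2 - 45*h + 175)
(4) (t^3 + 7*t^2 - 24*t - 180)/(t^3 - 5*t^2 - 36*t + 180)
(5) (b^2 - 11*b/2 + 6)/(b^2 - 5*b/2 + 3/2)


(1) = (u + 2)/(u - 5)
(2) = (n^2 - n - 2)/(n - 8)
(3) = (h - 6)/(h + 7)
(4) = (t + 6)/(t - 6)
(5) = (b - 4)/(b - 1)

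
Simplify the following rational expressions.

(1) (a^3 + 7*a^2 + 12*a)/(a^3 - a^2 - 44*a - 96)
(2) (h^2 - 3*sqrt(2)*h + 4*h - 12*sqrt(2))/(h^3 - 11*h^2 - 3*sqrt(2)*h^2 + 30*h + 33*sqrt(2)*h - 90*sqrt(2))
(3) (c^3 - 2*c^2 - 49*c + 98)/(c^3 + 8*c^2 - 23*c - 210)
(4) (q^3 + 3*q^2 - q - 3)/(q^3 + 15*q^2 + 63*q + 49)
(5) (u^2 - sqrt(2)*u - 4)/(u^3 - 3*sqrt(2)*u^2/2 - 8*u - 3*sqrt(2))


(1) = a/(a - 8)
(2) = (h + 4)/(h^2 - 11*h + 30)
(3) = (c^2 - 9*c + 14)/(c^2 + c - 30)
(4) = (q^2 + 2*q - 3)/(q^2 + 14*q + 49)
(5) = (2*u - 4*sqrt(2))/(2*u^2 - 5*sqrt(2)*u - 6)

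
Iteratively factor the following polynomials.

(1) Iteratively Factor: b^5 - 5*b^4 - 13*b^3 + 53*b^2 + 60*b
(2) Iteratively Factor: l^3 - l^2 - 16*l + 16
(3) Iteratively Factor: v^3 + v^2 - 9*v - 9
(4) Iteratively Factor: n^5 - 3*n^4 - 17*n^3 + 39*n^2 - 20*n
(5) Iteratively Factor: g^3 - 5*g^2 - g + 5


(1) = (b - 4)*(b^4 - b^3 - 17*b^2 - 15*b) = (b - 4)*(b + 3)*(b^3 - 4*b^2 - 5*b) = b*(b - 4)*(b + 3)*(b^2 - 4*b - 5) = b*(b - 4)*(b + 1)*(b + 3)*(b - 5)
(2) = (l - 1)*(l^2 - 16) = (l - 1)*(l + 4)*(l - 4)
(3) = (v - 3)*(v^2 + 4*v + 3) = (v - 3)*(v + 1)*(v + 3)
(4) = (n + 4)*(n^4 - 7*n^3 + 11*n^2 - 5*n) = n*(n + 4)*(n^3 - 7*n^2 + 11*n - 5) = n*(n - 1)*(n + 4)*(n^2 - 6*n + 5) = n*(n - 1)^2*(n + 4)*(n - 5)
(5) = (g - 5)*(g^2 - 1) = (g - 5)*(g + 1)*(g - 1)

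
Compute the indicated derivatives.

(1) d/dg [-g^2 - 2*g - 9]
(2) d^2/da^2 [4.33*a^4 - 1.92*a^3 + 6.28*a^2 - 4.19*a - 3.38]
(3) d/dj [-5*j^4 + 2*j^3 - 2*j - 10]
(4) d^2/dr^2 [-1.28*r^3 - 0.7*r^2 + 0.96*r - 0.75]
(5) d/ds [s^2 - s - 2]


(1) = -2*g - 2
(2) = 51.96*a^2 - 11.52*a + 12.56
(3) = -20*j^3 + 6*j^2 - 2
(4) = -7.68*r - 1.4
(5) = 2*s - 1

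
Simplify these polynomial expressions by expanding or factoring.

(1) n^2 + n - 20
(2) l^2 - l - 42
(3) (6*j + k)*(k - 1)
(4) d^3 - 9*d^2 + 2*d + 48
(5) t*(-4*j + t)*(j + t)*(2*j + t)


(1) = (n - 4)*(n + 5)
(2) = (l - 7)*(l + 6)
(3) = 6*j*k - 6*j + k^2 - k
(4) = (d - 8)*(d - 3)*(d + 2)
(5) = -8*j^3*t - 10*j^2*t^2 - j*t^3 + t^4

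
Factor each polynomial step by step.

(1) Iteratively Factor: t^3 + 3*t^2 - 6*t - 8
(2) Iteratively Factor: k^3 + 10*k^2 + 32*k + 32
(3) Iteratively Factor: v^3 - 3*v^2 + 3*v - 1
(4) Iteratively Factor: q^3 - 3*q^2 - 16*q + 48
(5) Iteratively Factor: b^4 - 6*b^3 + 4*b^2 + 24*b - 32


(1) = (t - 2)*(t^2 + 5*t + 4) = (t - 2)*(t + 4)*(t + 1)
(2) = (k + 4)*(k^2 + 6*k + 8) = (k + 2)*(k + 4)*(k + 4)
(3) = (v - 1)*(v^2 - 2*v + 1) = (v - 1)^2*(v - 1)
(4) = (q + 4)*(q^2 - 7*q + 12) = (q - 3)*(q + 4)*(q - 4)
(5) = (b - 4)*(b^3 - 2*b^2 - 4*b + 8) = (b - 4)*(b + 2)*(b^2 - 4*b + 4) = (b - 4)*(b - 2)*(b + 2)*(b - 2)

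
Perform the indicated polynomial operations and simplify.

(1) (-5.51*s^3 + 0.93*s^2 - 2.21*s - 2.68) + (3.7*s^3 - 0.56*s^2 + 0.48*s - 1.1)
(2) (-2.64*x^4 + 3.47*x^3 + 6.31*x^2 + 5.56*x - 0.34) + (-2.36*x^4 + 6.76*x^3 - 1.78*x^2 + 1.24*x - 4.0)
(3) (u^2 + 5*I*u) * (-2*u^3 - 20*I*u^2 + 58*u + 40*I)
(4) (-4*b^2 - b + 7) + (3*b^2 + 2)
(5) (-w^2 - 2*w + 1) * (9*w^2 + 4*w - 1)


(1) = -1.81*s^3 + 0.37*s^2 - 1.73*s - 3.78
(2) = -5.0*x^4 + 10.23*x^3 + 4.53*x^2 + 6.8*x - 4.34
(3) = -2*u^5 - 30*I*u^4 + 158*u^3 + 330*I*u^2 - 200*u
(4) = -b^2 - b + 9
(5) = -9*w^4 - 22*w^3 + 2*w^2 + 6*w - 1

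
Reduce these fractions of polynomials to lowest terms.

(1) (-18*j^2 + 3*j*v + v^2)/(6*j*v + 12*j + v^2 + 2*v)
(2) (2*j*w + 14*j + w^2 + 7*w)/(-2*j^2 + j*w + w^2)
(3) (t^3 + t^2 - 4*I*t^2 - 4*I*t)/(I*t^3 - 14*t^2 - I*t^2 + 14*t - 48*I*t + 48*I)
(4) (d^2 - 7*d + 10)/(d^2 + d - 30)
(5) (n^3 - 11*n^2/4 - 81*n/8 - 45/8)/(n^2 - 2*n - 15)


(1) = (-3*j + v)/(v + 2)
(2) = (w + 7)/(-j + w)
(3) = (-I*t^3 + t^2*(-4 - I) - 4*t)/(t^3 + t^2*(-1 + 14*I) + t*(-48 - 14*I) + 48)
(4) = (d - 2)/(d + 6)
(5) = (8*n^2 + 18*n + 9)/(8*n + 24)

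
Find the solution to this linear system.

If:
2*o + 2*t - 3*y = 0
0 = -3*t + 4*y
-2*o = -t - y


Then:
o = 0
t = 0
y = 0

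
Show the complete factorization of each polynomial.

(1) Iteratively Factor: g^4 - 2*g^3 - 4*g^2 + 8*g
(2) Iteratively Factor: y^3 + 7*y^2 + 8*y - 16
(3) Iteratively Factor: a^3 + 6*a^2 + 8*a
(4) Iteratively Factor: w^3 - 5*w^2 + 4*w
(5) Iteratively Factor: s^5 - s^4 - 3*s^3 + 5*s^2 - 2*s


(1) = (g - 2)*(g^3 - 4*g) = (g - 2)*(g + 2)*(g^2 - 2*g) = (g - 2)^2*(g + 2)*(g)
(2) = (y + 4)*(y^2 + 3*y - 4) = (y - 1)*(y + 4)*(y + 4)
(3) = (a + 4)*(a^2 + 2*a) = a*(a + 4)*(a + 2)
(4) = (w - 4)*(w^2 - w) = (w - 4)*(w - 1)*(w)
(5) = (s + 2)*(s^4 - 3*s^3 + 3*s^2 - s) = (s - 1)*(s + 2)*(s^3 - 2*s^2 + s) = (s - 1)^2*(s + 2)*(s^2 - s) = s*(s - 1)^2*(s + 2)*(s - 1)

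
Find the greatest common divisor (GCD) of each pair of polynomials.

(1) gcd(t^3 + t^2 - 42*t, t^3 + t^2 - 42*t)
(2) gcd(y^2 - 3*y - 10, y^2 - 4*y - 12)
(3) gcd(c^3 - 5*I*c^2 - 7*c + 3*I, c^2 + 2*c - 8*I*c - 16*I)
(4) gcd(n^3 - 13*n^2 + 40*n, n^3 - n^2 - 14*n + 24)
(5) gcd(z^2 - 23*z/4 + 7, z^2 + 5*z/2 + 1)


(1) = gcd(t*(t - 6)*(t + 7), t*(t - 6)*(t + 7)) = t^3 + t^2 - 42*t
(2) = y + 2
(3) = 1
(4) = gcd(n*(n - 8)*(n - 5), (n - 3)*(n - 2)*(n + 4)) = 1
(5) = gcd((z - 4)*(z - 7/4), (z + 1/2)*(z + 2)) = 1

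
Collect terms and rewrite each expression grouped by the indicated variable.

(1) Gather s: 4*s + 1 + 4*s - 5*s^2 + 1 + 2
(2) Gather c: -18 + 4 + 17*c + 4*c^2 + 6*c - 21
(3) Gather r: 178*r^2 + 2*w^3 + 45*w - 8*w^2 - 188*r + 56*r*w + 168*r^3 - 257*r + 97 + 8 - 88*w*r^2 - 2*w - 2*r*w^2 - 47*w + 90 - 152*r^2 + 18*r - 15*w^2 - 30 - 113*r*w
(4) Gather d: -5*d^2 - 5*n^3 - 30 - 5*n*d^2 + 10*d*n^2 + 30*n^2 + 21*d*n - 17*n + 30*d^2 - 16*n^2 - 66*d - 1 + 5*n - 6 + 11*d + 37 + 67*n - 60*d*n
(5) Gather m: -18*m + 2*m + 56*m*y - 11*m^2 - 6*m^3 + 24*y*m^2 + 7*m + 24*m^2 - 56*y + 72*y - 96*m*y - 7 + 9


(1) = -5*s^2 + 8*s + 4
(2) = 4*c^2 + 23*c - 35
(3) = 168*r^3 + r^2*(26 - 88*w) + r*(-2*w^2 - 57*w - 427) + 2*w^3 - 23*w^2 - 4*w + 165
(4) = d^2*(25 - 5*n) + d*(10*n^2 - 39*n - 55) - 5*n^3 + 14*n^2 + 55*n
(5) = -6*m^3 + m^2*(24*y + 13) + m*(-40*y - 9) + 16*y + 2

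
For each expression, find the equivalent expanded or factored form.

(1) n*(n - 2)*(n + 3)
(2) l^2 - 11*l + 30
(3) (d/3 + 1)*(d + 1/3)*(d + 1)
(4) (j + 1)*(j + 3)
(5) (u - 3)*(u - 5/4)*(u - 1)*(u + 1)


(1) = n^3 + n^2 - 6*n
(2) = (l - 6)*(l - 5)
(3) = d^3/3 + 13*d^2/9 + 13*d/9 + 1/3
(4) = j^2 + 4*j + 3
(5) = u^4 - 17*u^3/4 + 11*u^2/4 + 17*u/4 - 15/4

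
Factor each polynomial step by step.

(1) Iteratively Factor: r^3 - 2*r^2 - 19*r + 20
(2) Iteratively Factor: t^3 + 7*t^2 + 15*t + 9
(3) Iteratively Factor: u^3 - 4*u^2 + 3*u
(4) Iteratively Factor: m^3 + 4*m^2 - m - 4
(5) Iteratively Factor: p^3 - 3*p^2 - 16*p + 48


(1) = (r - 1)*(r^2 - r - 20) = (r - 1)*(r + 4)*(r - 5)
(2) = (t + 3)*(t^2 + 4*t + 3) = (t + 1)*(t + 3)*(t + 3)
(3) = (u)*(u^2 - 4*u + 3) = u*(u - 3)*(u - 1)
(4) = (m - 1)*(m^2 + 5*m + 4) = (m - 1)*(m + 4)*(m + 1)
(5) = (p - 3)*(p^2 - 16) = (p - 4)*(p - 3)*(p + 4)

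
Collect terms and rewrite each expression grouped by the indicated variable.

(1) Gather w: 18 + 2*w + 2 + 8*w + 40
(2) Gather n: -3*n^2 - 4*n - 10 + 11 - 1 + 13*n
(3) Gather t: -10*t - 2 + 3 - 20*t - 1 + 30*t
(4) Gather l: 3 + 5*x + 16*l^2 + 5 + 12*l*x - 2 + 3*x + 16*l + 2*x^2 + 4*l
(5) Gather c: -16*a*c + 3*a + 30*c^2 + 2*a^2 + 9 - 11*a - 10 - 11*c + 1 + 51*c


(1) = 10*w + 60
(2) = -3*n^2 + 9*n
(3) = 0
(4) = 16*l^2 + l*(12*x + 20) + 2*x^2 + 8*x + 6
(5) = 2*a^2 - 8*a + 30*c^2 + c*(40 - 16*a)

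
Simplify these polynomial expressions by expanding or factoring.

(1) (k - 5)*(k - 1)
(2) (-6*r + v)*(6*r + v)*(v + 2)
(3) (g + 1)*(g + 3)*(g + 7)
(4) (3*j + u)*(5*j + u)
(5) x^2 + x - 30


(1) = k^2 - 6*k + 5
(2) = -36*r^2*v - 72*r^2 + v^3 + 2*v^2
(3) = g^3 + 11*g^2 + 31*g + 21
(4) = 15*j^2 + 8*j*u + u^2
(5) = (x - 5)*(x + 6)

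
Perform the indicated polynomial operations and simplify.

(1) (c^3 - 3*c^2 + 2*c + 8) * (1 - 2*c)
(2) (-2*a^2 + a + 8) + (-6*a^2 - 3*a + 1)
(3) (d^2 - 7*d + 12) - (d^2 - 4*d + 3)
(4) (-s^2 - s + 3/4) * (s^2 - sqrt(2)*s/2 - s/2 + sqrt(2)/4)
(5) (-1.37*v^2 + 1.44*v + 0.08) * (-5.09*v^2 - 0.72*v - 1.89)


(1) = -2*c^4 + 7*c^3 - 7*c^2 - 14*c + 8
(2) = -8*a^2 - 2*a + 9
(3) = 9 - 3*d
(4) = -s^4 - s^3/2 + sqrt(2)*s^3/2 + sqrt(2)*s^2/4 + 5*s^2/4 - 5*sqrt(2)*s/8 - 3*s/8 + 3*sqrt(2)/16
(5) = 6.9733*v^4 - 6.3432*v^3 + 1.1453*v^2 - 2.7792*v - 0.1512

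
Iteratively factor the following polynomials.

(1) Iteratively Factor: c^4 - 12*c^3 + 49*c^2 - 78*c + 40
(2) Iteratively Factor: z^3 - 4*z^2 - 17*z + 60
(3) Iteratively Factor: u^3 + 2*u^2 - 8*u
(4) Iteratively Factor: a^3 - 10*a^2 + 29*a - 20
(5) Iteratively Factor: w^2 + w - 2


(1) = (c - 4)*(c^3 - 8*c^2 + 17*c - 10) = (c - 5)*(c - 4)*(c^2 - 3*c + 2) = (c - 5)*(c - 4)*(c - 1)*(c - 2)
(2) = (z - 5)*(z^2 + z - 12) = (z - 5)*(z + 4)*(z - 3)
(3) = (u)*(u^2 + 2*u - 8) = u*(u - 2)*(u + 4)
(4) = (a - 1)*(a^2 - 9*a + 20) = (a - 4)*(a - 1)*(a - 5)
(5) = (w + 2)*(w - 1)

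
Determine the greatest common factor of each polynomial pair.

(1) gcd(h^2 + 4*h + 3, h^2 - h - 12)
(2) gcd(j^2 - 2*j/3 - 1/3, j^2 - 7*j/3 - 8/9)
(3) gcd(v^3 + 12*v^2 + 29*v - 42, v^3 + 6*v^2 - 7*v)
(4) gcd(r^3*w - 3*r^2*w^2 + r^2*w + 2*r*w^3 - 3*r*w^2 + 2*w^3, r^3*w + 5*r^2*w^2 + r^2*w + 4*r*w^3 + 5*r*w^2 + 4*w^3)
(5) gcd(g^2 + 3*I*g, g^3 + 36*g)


(1) = h + 3
(2) = j + 1/3
(3) = gcd((v - 1)*(v + 6)*(v + 7), v*(v - 1)*(v + 7)) = v^2 + 6*v - 7
(4) = r*w + w
(5) = gcd(g*(g + 3*I), g*(g - 6*I)*(g + 6*I)) = g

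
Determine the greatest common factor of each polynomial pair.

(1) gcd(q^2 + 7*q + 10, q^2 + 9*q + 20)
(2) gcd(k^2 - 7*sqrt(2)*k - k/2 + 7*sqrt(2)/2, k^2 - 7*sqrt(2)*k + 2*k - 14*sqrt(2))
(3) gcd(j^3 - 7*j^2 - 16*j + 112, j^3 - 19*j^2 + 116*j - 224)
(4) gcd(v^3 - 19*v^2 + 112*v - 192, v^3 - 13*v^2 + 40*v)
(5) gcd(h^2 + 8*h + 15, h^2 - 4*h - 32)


(1) = gcd((q + 2)*(q + 5), (q + 4)*(q + 5)) = q + 5
(2) = gcd((k - 1/2)*(k - 7*sqrt(2)), (k + 2)*(k - 7*sqrt(2))) = k - 7*sqrt(2)
(3) = gcd((j - 7)*(j - 4)*(j + 4), (j - 8)*(j - 7)*(j - 4)) = j^2 - 11*j + 28
(4) = gcd((v - 8)^2*(v - 3), v*(v - 8)*(v - 5)) = v - 8
(5) = gcd((h + 3)*(h + 5), (h - 8)*(h + 4)) = 1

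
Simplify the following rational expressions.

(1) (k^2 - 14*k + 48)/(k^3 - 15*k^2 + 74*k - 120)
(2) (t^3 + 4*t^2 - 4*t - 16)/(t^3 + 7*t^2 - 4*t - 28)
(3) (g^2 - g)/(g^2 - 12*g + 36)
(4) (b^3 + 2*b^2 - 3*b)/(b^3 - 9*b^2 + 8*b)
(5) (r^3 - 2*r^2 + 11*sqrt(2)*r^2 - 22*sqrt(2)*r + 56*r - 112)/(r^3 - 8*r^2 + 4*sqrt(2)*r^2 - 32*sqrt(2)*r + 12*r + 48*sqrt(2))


(1) = (k - 8)/(k^2 - 9*k + 20)
(2) = (t + 4)/(t + 7)
(3) = (g^2 - g)/(g^2 - 12*g + 36)
(4) = (b + 3)/(b - 8)
(5) = (r + 7*sqrt(2))/(r - 6)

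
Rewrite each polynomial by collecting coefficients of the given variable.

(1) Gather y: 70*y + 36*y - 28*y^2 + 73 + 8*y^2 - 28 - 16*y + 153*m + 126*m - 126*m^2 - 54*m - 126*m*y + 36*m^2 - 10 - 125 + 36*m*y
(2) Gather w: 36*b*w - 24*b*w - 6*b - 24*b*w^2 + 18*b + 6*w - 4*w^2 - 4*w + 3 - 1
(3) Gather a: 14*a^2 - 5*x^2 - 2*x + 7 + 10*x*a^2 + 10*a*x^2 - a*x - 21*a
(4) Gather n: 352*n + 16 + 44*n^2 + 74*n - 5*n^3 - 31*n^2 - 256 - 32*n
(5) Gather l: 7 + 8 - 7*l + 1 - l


(1) = -90*m^2 + 225*m - 20*y^2 + y*(90 - 90*m) - 90
(2) = 12*b + w^2*(-24*b - 4) + w*(12*b + 2) + 2
(3) = a^2*(10*x + 14) + a*(10*x^2 - x - 21) - 5*x^2 - 2*x + 7
(4) = -5*n^3 + 13*n^2 + 394*n - 240
(5) = 16 - 8*l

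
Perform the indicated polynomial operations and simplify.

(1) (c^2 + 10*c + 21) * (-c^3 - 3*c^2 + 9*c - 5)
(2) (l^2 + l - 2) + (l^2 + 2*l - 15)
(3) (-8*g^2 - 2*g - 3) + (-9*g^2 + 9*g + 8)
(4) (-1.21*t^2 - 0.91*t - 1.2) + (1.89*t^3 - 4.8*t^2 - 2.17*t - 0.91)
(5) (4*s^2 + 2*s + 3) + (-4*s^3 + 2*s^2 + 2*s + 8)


(1) = -c^5 - 13*c^4 - 42*c^3 + 22*c^2 + 139*c - 105
(2) = 2*l^2 + 3*l - 17
(3) = -17*g^2 + 7*g + 5
(4) = 1.89*t^3 - 6.01*t^2 - 3.08*t - 2.11
(5) = -4*s^3 + 6*s^2 + 4*s + 11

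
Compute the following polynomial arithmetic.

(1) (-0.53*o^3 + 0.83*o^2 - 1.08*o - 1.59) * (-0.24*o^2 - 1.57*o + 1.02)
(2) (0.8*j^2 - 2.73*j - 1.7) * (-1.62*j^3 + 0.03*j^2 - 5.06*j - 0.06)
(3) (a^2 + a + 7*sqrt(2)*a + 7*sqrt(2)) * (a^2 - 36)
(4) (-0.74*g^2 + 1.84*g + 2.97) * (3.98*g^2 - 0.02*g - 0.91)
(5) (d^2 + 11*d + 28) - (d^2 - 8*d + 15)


(1) = 0.1272*o^5 + 0.6329*o^4 - 1.5845*o^3 + 2.9238*o^2 + 1.3947*o - 1.6218
(2) = -1.296*j^5 + 4.4466*j^4 - 1.3759*j^3 + 13.7148*j^2 + 8.7658*j + 0.102
(3) = a^4 + a^3 + 7*sqrt(2)*a^3 - 36*a^2 + 7*sqrt(2)*a^2 - 252*sqrt(2)*a - 36*a - 252*sqrt(2)
(4) = -2.9452*g^4 + 7.338*g^3 + 12.4572*g^2 - 1.7338*g - 2.7027
(5) = 19*d + 13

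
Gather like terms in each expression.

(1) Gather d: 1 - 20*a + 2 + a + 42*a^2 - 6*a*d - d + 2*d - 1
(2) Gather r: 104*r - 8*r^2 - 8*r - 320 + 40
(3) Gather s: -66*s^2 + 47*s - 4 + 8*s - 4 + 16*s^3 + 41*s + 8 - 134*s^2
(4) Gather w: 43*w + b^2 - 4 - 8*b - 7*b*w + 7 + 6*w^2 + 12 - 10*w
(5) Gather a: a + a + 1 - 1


(1) = 42*a^2 - 19*a + d*(1 - 6*a) + 2
(2) = -8*r^2 + 96*r - 280
(3) = 16*s^3 - 200*s^2 + 96*s
(4) = b^2 - 8*b + 6*w^2 + w*(33 - 7*b) + 15
(5) = 2*a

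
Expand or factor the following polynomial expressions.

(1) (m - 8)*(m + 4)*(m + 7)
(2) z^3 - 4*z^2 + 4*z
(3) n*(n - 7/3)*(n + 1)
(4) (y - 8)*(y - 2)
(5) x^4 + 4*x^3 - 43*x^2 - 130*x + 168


(1) = m^3 + 3*m^2 - 60*m - 224
(2) = z*(z - 2)^2
(3) = n^3 - 4*n^2/3 - 7*n/3
(4) = y^2 - 10*y + 16
(5) = (x - 6)*(x - 1)*(x + 4)*(x + 7)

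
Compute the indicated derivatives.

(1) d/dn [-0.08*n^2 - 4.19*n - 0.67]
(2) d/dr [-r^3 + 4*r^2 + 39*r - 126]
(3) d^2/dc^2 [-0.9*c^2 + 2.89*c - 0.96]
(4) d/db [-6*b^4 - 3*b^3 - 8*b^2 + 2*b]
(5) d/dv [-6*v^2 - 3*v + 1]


(1) = -0.16*n - 4.19
(2) = -3*r^2 + 8*r + 39
(3) = -1.80000000000000
(4) = -24*b^3 - 9*b^2 - 16*b + 2
(5) = -12*v - 3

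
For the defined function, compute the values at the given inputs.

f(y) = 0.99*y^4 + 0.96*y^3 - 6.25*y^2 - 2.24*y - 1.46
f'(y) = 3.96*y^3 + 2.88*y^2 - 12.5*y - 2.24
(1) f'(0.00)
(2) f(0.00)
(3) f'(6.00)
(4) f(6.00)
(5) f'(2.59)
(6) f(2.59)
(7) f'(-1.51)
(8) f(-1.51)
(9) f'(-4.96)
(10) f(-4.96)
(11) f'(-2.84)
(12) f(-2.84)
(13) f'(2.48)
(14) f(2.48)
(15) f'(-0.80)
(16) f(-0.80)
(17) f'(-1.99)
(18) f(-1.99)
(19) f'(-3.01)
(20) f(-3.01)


(1) = -2.24
(2) = -1.46
(3) = 881.80
(4) = 1250.50
(5) = 53.51
(6) = 12.04
(7) = 9.57
(8) = -10.49
(9) = -352.60
(10) = 337.93
(11) = -34.22
(12) = -3.10
(13) = 44.88
(14) = 6.64
(15) = 7.58
(16) = -3.75
(17) = 2.83
(18) = -13.79
(19) = -46.51
(20) = 3.74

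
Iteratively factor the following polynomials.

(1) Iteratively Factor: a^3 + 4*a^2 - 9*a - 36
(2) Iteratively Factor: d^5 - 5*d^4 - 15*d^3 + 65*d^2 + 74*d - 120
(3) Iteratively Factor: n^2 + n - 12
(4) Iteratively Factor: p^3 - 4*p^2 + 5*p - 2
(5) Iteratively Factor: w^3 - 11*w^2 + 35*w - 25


(1) = (a + 3)*(a^2 + a - 12) = (a - 3)*(a + 3)*(a + 4)
(2) = (d - 4)*(d^4 - d^3 - 19*d^2 - 11*d + 30) = (d - 4)*(d + 3)*(d^3 - 4*d^2 - 7*d + 10) = (d - 4)*(d - 1)*(d + 3)*(d^2 - 3*d - 10) = (d - 4)*(d - 1)*(d + 2)*(d + 3)*(d - 5)
(3) = (n + 4)*(n - 3)
(4) = (p - 2)*(p^2 - 2*p + 1) = (p - 2)*(p - 1)*(p - 1)
(5) = (w - 5)*(w^2 - 6*w + 5) = (w - 5)*(w - 1)*(w - 5)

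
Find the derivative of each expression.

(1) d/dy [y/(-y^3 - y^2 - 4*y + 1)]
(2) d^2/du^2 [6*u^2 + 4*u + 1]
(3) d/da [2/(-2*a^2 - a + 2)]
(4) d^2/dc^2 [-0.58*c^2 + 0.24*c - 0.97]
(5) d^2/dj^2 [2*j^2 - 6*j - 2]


(1) = (-y^3 - y^2 + y*(3*y^2 + 2*y + 4) - 4*y + 1)/(y^3 + y^2 + 4*y - 1)^2
(2) = 12
(3) = 2*(4*a + 1)/(2*a^2 + a - 2)^2
(4) = -1.16000000000000
(5) = 4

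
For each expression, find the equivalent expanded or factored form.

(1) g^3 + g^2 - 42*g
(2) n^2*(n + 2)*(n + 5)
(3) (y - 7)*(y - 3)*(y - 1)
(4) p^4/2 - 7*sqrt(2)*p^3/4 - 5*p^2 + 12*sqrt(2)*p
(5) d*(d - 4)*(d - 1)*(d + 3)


(1) = g*(g - 6)*(g + 7)
(2) = n^4 + 7*n^3 + 10*n^2
(3) = y^3 - 11*y^2 + 31*y - 21
(4) = p*(p/2 + sqrt(2))*(p - 4*sqrt(2))*(p - 3*sqrt(2)/2)
(5) = d^4 - 2*d^3 - 11*d^2 + 12*d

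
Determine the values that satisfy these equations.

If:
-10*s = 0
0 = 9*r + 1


Then:
r = -1/9
s = 0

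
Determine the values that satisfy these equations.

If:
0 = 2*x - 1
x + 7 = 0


Then:
No Solution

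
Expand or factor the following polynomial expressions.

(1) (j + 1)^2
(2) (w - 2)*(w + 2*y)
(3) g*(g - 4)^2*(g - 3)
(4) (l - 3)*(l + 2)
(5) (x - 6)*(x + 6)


(1) = j^2 + 2*j + 1
(2) = w^2 + 2*w*y - 2*w - 4*y
(3) = g^4 - 11*g^3 + 40*g^2 - 48*g
(4) = l^2 - l - 6
(5) = x^2 - 36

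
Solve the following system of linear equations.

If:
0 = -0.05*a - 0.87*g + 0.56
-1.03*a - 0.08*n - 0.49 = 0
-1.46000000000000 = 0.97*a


Then:
a = -1.51
g = 0.73
n = 13.25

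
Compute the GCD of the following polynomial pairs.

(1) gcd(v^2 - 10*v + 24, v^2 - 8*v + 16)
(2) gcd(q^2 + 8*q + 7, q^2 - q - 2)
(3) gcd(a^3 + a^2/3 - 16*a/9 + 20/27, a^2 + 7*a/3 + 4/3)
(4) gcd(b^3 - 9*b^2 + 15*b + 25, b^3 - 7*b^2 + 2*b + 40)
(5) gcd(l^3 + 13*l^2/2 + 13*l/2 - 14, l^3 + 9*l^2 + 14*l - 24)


(1) = gcd((v - 6)*(v - 4), (v - 4)^2) = v - 4
(2) = gcd((q + 1)*(q + 7), (q - 2)*(q + 1)) = q + 1
(3) = 1
(4) = gcd((b - 5)^2*(b + 1), (b - 5)*(b - 4)*(b + 2)) = b - 5
(5) = l^2 + 3*l - 4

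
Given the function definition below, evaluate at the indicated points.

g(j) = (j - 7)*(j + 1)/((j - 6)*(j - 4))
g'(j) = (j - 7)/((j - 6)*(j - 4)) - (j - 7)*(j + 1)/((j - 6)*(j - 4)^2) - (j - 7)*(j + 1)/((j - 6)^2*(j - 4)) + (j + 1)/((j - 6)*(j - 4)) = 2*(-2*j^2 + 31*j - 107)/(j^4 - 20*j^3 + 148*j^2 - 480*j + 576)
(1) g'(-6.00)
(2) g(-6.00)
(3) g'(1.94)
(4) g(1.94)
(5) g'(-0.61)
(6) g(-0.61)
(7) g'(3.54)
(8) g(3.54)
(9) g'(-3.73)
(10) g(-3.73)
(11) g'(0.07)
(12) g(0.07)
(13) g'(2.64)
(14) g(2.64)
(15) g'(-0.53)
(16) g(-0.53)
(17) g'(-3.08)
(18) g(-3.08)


(1) = -0.05
(2) = 0.54
(3) = -1.56
(4) = -1.78
(5) = -0.27
(6) = -0.10
(7) = -34.87
(8) = -13.88
(9) = -0.09
(10) = 0.39
(11) = -0.39
(12) = -0.32
(13) = -3.74
(14) = -3.47
(15) = -0.28
(16) = -0.12
(17) = -0.11
(18) = 0.33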